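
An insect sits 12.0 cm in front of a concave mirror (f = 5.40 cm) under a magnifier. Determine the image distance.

Mirror equation: 1/q = 1/f − 1/p = 1/(5.400) − 1/(12.0) = 0.1852 − 0.08333 = 0.1019, so q = 9.82 cm.
The image is real, inverted and reduced, in front of the mirror.

9.82 cm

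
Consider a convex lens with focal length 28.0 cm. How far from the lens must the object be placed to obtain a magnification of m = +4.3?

21.5 cm

m = −d_i/d_o ⇒ d_i = −m·d_o.
1/f = 1/d_o + 1/d_i = 1/d_o − 1/(m·d_o) = (1 − 1/m)/d_o, so d_o = f(1 − 1/m) = (28.00)(1 − 1/(+4.3)) = 21.5 cm.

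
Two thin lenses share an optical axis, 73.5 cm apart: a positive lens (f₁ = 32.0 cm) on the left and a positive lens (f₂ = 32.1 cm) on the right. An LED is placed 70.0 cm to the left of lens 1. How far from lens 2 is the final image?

Lens 1: 1/d_i1 = 1/f₁ − 1/d_o1 = 1/(32.0) − 1/(70.0) = 0.01696, so d_i1 = 58.95 cm.
The intermediate image is 58.95 cm to the right of lens 1, which is 73.5 − (58.95) = 14.55 cm to the left of lens 2, so d_o2 = +14.55 cm.
Lens 2: 1/d_i2 = 1/f₂ − 1/d_o2 = 1/(32.1) − 1/(14.55) = -0.03758, so d_i2 = -26.6 cm.
The final image is virtual, 26.6 cm to the left of lens 2 (overall magnification ≈ -1.5).

26.6 cm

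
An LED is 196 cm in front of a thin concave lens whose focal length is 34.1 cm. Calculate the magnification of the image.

m = +0.148

For a concave lens, f = -34.1 cm.
1/d_i = 1/f − 1/d_o = 1/(-34.10) − 1/(196) = -0.03443, so d_i = -29.05 cm.
m = −d_i/d_o = −(-29.05)/(196) = +0.148.
The image is virtual, upright and reduced, on the same side as the object.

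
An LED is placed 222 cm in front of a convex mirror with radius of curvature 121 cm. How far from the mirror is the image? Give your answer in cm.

47.5 cm

f = R/2 = 121/2 = 60.50 cm; for a convex mirror, f = -60.50 cm.
Mirror equation: 1/s_i = 1/f − 1/s_o = 1/(-60.50) − 1/(222) = -0.01653 − 0.004505 = -0.02103, so s_i = -47.5 cm.
The image is virtual, upright and reduced, behind the mirror.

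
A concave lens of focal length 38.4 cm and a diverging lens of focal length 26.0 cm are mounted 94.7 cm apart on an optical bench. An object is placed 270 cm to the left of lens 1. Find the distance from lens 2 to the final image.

21.6 cm

Lens 1 is diverging, so f₁ = −38.4 cm.
Lens 1: 1/d_i1 = 1/f₁ − 1/d_o1 = 1/(-38.4) − 1/(270) = -0.02975, so d_i1 = -33.62 cm.
The intermediate image is 33.62 cm to the left of lens 1 (virtual), which is 94.7 − (-33.62) = 128.3 cm to the left of lens 2, so d_o2 = +128.3 cm.
Lens 2 is diverging, so f₂ = −26.0 cm.
Lens 2: 1/d_i2 = 1/f₂ − 1/d_o2 = 1/(-26.0) − 1/(128.3) = -0.04626, so d_i2 = -21.6 cm.
The final image is virtual, 21.6 cm to the left of lens 2 (overall magnification ≈ 0.021).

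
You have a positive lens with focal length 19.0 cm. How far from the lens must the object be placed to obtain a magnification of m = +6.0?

m = −d_i/d_o ⇒ d_i = −m·d_o.
1/f = 1/d_o + 1/d_i = 1/d_o − 1/(m·d_o) = (1 − 1/m)/d_o, so d_o = f(1 − 1/m) = (19.00)(1 − 1/(+6.0)) = 15.8 cm.

15.8 cm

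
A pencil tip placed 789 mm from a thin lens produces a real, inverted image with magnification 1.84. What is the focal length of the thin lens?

m = −d_i/d_o ⇒ d_i = −m·d_o = −(-1.84)·(789) = 1452 mm.
1/f = 1/d_o + 1/d_i = 1/(789) + 1/(1452) = 0.001956, so f = 511 mm.
Since f is positive, the thin lens is converging.

f = 511 mm (converging)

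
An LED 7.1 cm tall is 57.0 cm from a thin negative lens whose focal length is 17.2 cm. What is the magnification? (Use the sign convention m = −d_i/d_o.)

m = +0.232

For a negative lens, f = -17.2 cm.
1/d_i = 1/f − 1/d_o = 1/(-17.20) − 1/(57.0) = -0.07568, so d_i = -13.21 cm.
m = −d_i/d_o = −(-13.21)/(57.0) = +0.232.
The image is virtual, upright and reduced, on the same side as the object.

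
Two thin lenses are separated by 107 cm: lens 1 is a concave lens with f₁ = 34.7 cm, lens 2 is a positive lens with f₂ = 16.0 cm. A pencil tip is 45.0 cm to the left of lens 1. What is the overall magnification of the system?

m = -0.0630

f₁ = −34.7 cm (diverging).
Lens 1: 1/d_i1 = 1/(-34.7) − 1/(45.0) = -0.05104, so d_i1 = -19.59 cm; m₁ = −d_i1/d_o1 = +0.4353.
d_o2 = 107 − (-19.59) = 126.6 cm.
Lens 2: 1/d_i2 = 1/(16.0) − 1/(126.6) = 0.05460, so d_i2 = 18.31 cm; m₂ = −d_i2/d_o2 = -0.1447.
m = m₁·m₂ = (+0.4353)(-0.1447) = -0.0630.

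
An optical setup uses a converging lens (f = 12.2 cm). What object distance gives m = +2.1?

m = −d_i/d_o ⇒ d_i = −m·d_o.
1/f = 1/d_o + 1/d_i = 1/d_o − 1/(m·d_o) = (1 − 1/m)/d_o, so d_o = f(1 − 1/m) = (12.20)(1 − 1/(+2.1)) = 6.39 cm.

6.39 cm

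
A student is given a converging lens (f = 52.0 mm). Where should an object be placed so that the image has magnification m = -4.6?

m = −d_i/d_o ⇒ d_i = −m·d_o.
1/f = 1/d_o + 1/d_i = 1/d_o − 1/(m·d_o) = (1 − 1/m)/d_o, so d_o = f(1 − 1/m) = (52.00)(1 − 1/(-4.6)) = 63.3 mm.

63.3 mm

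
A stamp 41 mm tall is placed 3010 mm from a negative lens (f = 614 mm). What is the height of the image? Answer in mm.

For a negative lens, f = -614 mm.
1/d_i = 1/f − 1/d_o = 1/(-614.0) − 1/(3010) = -0.001961, so d_i = -510.0 mm.
m = −d_i/d_o = +0.1694.
|h_i| = |m|·h_o = 0.1694 × 41 = 6.95 mm. The image is virtual, upright and reduced, on the same side as the object.

6.95 mm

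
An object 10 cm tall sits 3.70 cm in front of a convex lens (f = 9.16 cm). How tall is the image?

1/d_i = 1/f − 1/d_o = 1/(9.160) − 1/(3.70) = -0.1611, so d_i = -6.207 cm.
m = −d_i/d_o = +1.678.
|h_i| = |m|·h_o = 1.678 × 10 = 16.8 cm. The image is virtual, upright and enlarged, on the same side as the object.

16.8 cm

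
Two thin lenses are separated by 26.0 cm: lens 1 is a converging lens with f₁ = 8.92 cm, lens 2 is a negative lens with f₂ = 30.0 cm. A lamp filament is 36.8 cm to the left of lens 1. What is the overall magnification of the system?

m = -0.217

Lens 1: 1/d_i1 = 1/(8.92) − 1/(36.8) = 0.08493, so d_i1 = 11.77 cm; m₁ = −d_i1/d_o1 = -0.3198.
d_o2 = 26.0 − (11.77) = 14.23 cm.
f₂ = −30.0 cm (diverging).
Lens 2: 1/d_i2 = 1/(-30.0) − 1/(14.23) = -0.1036, so d_i2 = -9.652 cm; m₂ = −d_i2/d_o2 = +0.6783.
m = m₁·m₂ = (-0.3198)(+0.6783) = -0.217.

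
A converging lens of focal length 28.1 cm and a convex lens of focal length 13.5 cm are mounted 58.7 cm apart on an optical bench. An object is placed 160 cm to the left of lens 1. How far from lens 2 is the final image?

Lens 1: 1/d_i1 = 1/f₁ − 1/d_o1 = 1/(28.1) − 1/(160) = 0.02934, so d_i1 = 34.09 cm.
The intermediate image is 34.09 cm to the right of lens 1, which is 58.7 − (34.09) = 24.61 cm to the left of lens 2, so d_o2 = +24.61 cm.
Lens 2: 1/d_i2 = 1/f₂ − 1/d_o2 = 1/(13.5) − 1/(24.61) = 0.03344, so d_i2 = 29.9 cm.
The final image is real, 29.9 cm to the right of lens 2 (overall magnification ≈ 0.26).

29.9 cm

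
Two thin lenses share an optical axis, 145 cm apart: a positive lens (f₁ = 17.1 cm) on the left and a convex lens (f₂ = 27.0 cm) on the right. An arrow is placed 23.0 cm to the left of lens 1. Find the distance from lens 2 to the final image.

41.2 cm

Lens 1: 1/d_i1 = 1/f₁ − 1/d_o1 = 1/(17.1) − 1/(23.0) = 0.01500, so d_i1 = 66.66 cm.
The intermediate image is 66.66 cm to the right of lens 1, which is 145 − (66.66) = 78.34 cm to the left of lens 2, so d_o2 = +78.34 cm.
Lens 2: 1/d_i2 = 1/f₂ − 1/d_o2 = 1/(27.0) − 1/(78.34) = 0.02427, so d_i2 = 41.2 cm.
The final image is real, 41.2 cm to the right of lens 2 (overall magnification ≈ 1.5).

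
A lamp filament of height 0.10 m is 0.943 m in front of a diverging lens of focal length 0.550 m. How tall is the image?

0.0368 m

For a diverging lens, f = -0.550 m.
1/d_i = 1/f − 1/d_o = 1/(-0.5500) − 1/(0.943) = -2.879, so d_i = -0.3474 m.
m = −d_i/d_o = +0.3684.
|h_i| = |m|·h_o = 0.3684 × 0.10 = 0.0368 m. The image is virtual, upright and reduced, on the same side as the object.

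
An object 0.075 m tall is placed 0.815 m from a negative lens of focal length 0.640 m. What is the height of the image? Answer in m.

0.0330 m

For a negative lens, f = -0.640 m.
1/d_i = 1/f − 1/d_o = 1/(-0.6400) − 1/(0.815) = -2.789, so d_i = -0.3585 m.
m = −d_i/d_o = +0.4399.
|h_i| = |m|·h_o = 0.4399 × 0.075 = 0.0330 m. The image is virtual, upright and reduced, on the same side as the object.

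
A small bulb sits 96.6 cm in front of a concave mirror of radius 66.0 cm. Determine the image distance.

50.1 cm

f = R/2 = 66.0/2 = 33.00 cm.
Mirror equation: 1/s_i = 1/f − 1/s_o = 1/(33.00) − 1/(96.6) = 0.03030 − 0.01035 = 0.01995, so s_i = 50.1 cm.
The image is real, inverted and reduced, in front of the mirror.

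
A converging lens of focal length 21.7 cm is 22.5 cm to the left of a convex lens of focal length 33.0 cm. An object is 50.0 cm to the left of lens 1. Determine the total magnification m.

m = -0.518

Lens 1: 1/d_i1 = 1/(21.7) − 1/(50.0) = 0.02608, so d_i1 = 38.34 cm; m₁ = −d_i1/d_o1 = -0.7668.
d_o2 = 22.5 − (38.34) = -15.84 cm (virtual object).
Lens 2: 1/d_i2 = 1/(33.0) − 1/(-15.84) = 0.09343, so d_i2 = 10.70 cm; m₂ = −d_i2/d_o2 = +0.6757.
m = m₁·m₂ = (-0.7668)(+0.6757) = -0.518.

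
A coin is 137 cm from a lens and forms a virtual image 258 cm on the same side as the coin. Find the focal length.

f = 292 cm (converging)

Virtual image ⇒ d_i = −258 cm.
1/f = 1/d_o + 1/d_i = 1/(137) + 1/(-258) = 0.003423, so f = 292 cm.
Since f is positive, the lens is converging.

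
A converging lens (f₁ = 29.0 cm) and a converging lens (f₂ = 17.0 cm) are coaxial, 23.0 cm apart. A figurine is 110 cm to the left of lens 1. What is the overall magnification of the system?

m = -0.182

Lens 1: 1/d_i1 = 1/(29.0) − 1/(110) = 0.02539, so d_i1 = 39.38 cm; m₁ = −d_i1/d_o1 = -0.3580.
d_o2 = 23.0 − (39.38) = -16.38 cm (virtual object).
Lens 2: 1/d_i2 = 1/(17.0) − 1/(-16.38) = 0.1199, so d_i2 = 8.342 cm; m₂ = −d_i2/d_o2 = +0.5093.
m = m₁·m₂ = (-0.3580)(+0.5093) = -0.182.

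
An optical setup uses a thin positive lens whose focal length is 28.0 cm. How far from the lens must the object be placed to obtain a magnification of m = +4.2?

21.3 cm

m = −d_i/d_o ⇒ d_i = −m·d_o.
1/f = 1/d_o + 1/d_i = 1/d_o − 1/(m·d_o) = (1 − 1/m)/d_o, so d_o = f(1 − 1/m) = (28.00)(1 − 1/(+4.2)) = 21.3 cm.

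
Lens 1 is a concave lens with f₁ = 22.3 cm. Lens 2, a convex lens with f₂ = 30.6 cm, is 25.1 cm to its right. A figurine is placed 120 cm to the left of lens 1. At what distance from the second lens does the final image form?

Lens 1 is diverging, so f₁ = −22.3 cm.
Lens 1: 1/d_i1 = 1/f₁ − 1/d_o1 = 1/(-22.3) − 1/(120) = -0.05318, so d_i1 = -18.81 cm.
The intermediate image is 18.81 cm to the left of lens 1 (virtual), which is 25.1 − (-18.81) = 43.91 cm to the left of lens 2, so d_o2 = +43.91 cm.
Lens 2: 1/d_i2 = 1/f₂ − 1/d_o2 = 1/(30.6) − 1/(43.91) = 0.009906, so d_i2 = 101 cm.
The final image is real, 101 cm to the right of lens 2 (overall magnification ≈ -0.36).

101 cm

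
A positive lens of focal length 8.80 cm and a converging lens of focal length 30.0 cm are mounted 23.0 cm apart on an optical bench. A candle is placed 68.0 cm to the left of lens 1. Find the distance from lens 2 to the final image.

22.6 cm

Lens 1: 1/d_i1 = 1/f₁ − 1/d_o1 = 1/(8.80) − 1/(68.0) = 0.09893, so d_i1 = 10.11 cm.
The intermediate image is 10.11 cm to the right of lens 1, which is 23.0 − (10.11) = 12.89 cm to the left of lens 2, so d_o2 = +12.89 cm.
Lens 2: 1/d_i2 = 1/f₂ − 1/d_o2 = 1/(30.0) − 1/(12.89) = -0.04425, so d_i2 = -22.6 cm.
The final image is virtual, 22.6 cm to the left of lens 2 (overall magnification ≈ -0.26).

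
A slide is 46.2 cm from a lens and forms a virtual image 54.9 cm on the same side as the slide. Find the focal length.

Virtual image ⇒ d_i = −54.9 cm.
1/f = 1/d_o + 1/d_i = 1/(46.2) + 1/(-54.9) = 0.003430, so f = 292 cm.
Since f is positive, the lens is converging.

f = 292 cm (converging)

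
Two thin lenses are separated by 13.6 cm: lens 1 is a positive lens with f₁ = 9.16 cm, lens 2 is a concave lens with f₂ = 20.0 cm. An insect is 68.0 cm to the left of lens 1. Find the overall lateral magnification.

Lens 1: 1/d_i1 = 1/(9.16) − 1/(68.0) = 0.09446, so d_i1 = 10.59 cm; m₁ = −d_i1/d_o1 = -0.1557.
d_o2 = 13.6 − (10.59) = 3.010 cm.
f₂ = −20.0 cm (diverging).
Lens 2: 1/d_i2 = 1/(-20.0) − 1/(3.010) = -0.3822, so d_i2 = -2.616 cm; m₂ = −d_i2/d_o2 = +0.8692.
m = m₁·m₂ = (-0.1557)(+0.8692) = -0.135.

m = -0.135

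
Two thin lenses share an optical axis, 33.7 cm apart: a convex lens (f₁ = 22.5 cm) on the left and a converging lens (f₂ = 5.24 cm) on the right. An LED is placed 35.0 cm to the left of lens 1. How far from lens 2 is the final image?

4.45 cm

Lens 1: 1/d_i1 = 1/f₁ − 1/d_o1 = 1/(22.5) − 1/(35.0) = 0.01587, so d_i1 = 63.00 cm.
The intermediate image is 63.00 cm to the right of lens 1, which lies 29.30 cm to the right of lens 2 — a virtual object — so d_o2 = −29.30 cm.
Lens 2: 1/d_i2 = 1/f₂ − 1/d_o2 = 1/(5.24) − 1/(-29.30) = 0.2250, so d_i2 = 4.45 cm.
The final image is real, 4.45 cm to the right of lens 2 (overall magnification ≈ -0.27).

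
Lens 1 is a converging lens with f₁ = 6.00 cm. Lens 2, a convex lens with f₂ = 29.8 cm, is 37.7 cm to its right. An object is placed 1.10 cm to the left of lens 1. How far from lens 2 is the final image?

Lens 1: 1/d_i1 = 1/f₁ − 1/d_o1 = 1/(6.00) − 1/(1.10) = -0.7424, so d_i1 = -1.347 cm.
The intermediate image is 1.347 cm to the left of lens 1 (virtual), which is 37.7 − (-1.347) = 39.05 cm to the left of lens 2, so d_o2 = +39.05 cm.
Lens 2: 1/d_i2 = 1/f₂ − 1/d_o2 = 1/(29.8) − 1/(39.05) = 0.007949, so d_i2 = 126 cm.
The final image is real, 126 cm to the right of lens 2 (overall magnification ≈ -3.9).

126 cm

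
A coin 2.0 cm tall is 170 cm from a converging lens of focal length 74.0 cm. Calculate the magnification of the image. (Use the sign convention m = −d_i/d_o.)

m = -0.771

1/d_i = 1/f − 1/d_o = 1/(74.00) − 1/(170) = 0.007631, so d_i = 131.0 cm.
m = −d_i/d_o = −(131.0)/(170) = -0.771.
The image is real, inverted and reduced, on the far side of the lens.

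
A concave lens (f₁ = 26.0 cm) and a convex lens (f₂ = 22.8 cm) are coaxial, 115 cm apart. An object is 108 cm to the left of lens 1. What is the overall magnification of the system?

m = -0.0391

f₁ = −26.0 cm (diverging).
Lens 1: 1/d_i1 = 1/(-26.0) − 1/(108) = -0.04772, so d_i1 = -20.96 cm; m₁ = −d_i1/d_o1 = +0.1941.
d_o2 = 115 − (-20.96) = 136.0 cm.
Lens 2: 1/d_i2 = 1/(22.8) − 1/(136.0) = 0.03651, so d_i2 = 27.39 cm; m₂ = −d_i2/d_o2 = -0.2014.
m = m₁·m₂ = (+0.1941)(-0.2014) = -0.0391.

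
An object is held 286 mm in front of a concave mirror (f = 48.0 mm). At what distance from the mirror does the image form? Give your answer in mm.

57.7 mm

Mirror equation: 1/d_i = 1/f − 1/d_o = 1/(48.00) − 1/(286) = 0.02083 − 0.003497 = 0.01734, so d_i = 57.7 mm.
The image is real, inverted and reduced, in front of the mirror.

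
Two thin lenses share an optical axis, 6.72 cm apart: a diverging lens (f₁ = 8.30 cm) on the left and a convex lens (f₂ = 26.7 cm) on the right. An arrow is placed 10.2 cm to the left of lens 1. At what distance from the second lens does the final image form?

Lens 1 is diverging, so f₁ = −8.30 cm.
Lens 1: 1/d_i1 = 1/f₁ − 1/d_o1 = 1/(-8.30) − 1/(10.2) = -0.2185, so d_i1 = -4.576 cm.
The intermediate image is 4.576 cm to the left of lens 1 (virtual), which is 6.72 − (-4.576) = 11.30 cm to the left of lens 2, so d_o2 = +11.30 cm.
Lens 2: 1/d_i2 = 1/f₂ − 1/d_o2 = 1/(26.7) − 1/(11.30) = -0.05104, so d_i2 = -19.6 cm.
The final image is virtual, 19.6 cm to the left of lens 2 (overall magnification ≈ 0.78).

19.6 cm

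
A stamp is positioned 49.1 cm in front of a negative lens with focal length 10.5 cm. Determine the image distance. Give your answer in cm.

For a negative lens, f = -10.5 cm.
Lens equation: 1/d_i = 1/f − 1/d_o = 1/(-10.50) − 1/(49.1) = -0.09524 − 0.02037 = -0.1156, so d_i = -8.65 cm.
The image is virtual, upright and reduced, on the same side as the object.

8.65 cm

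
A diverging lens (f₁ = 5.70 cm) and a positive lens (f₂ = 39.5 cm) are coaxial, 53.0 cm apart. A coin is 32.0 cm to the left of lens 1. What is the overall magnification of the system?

m = -0.326

f₁ = −5.70 cm (diverging).
Lens 1: 1/d_i1 = 1/(-5.70) − 1/(32.0) = -0.2067, so d_i1 = -4.838 cm; m₁ = −d_i1/d_o1 = +0.1512.
d_o2 = 53.0 − (-4.838) = 57.84 cm.
Lens 2: 1/d_i2 = 1/(39.5) − 1/(57.84) = 0.008027, so d_i2 = 124.6 cm; m₂ = −d_i2/d_o2 = -2.154.
m = m₁·m₂ = (+0.1512)(-2.154) = -0.326.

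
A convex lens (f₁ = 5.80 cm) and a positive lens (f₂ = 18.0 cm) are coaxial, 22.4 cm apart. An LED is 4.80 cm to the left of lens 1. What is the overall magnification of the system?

m = -3.24

Lens 1: 1/d_i1 = 1/(5.80) − 1/(4.80) = -0.03592, so d_i1 = -27.84 cm; m₁ = −d_i1/d_o1 = +5.800.
d_o2 = 22.4 − (-27.84) = 50.24 cm.
Lens 2: 1/d_i2 = 1/(18.0) − 1/(50.24) = 0.03565, so d_i2 = 28.05 cm; m₂ = −d_i2/d_o2 = -0.5583.
m = m₁·m₂ = (+5.800)(-0.5583) = -3.24.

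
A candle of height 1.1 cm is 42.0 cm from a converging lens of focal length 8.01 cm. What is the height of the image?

1/d_i = 1/f − 1/d_o = 1/(8.010) − 1/(42.0) = 0.1010, so d_i = 9.898 cm.
m = −d_i/d_o = -0.2357.
|h_i| = |m|·h_o = 0.2357 × 1.1 = 0.259 cm. The image is real, inverted and reduced, on the far side of the lens.

0.259 cm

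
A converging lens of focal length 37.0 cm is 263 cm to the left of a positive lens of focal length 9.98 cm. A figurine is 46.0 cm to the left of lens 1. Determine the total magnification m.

Lens 1: 1/d_i1 = 1/(37.0) − 1/(46.0) = 0.005288, so d_i1 = 189.1 cm; m₁ = −d_i1/d_o1 = -4.111.
d_o2 = 263 − (189.1) = 73.90 cm.
Lens 2: 1/d_i2 = 1/(9.98) − 1/(73.90) = 0.08667, so d_i2 = 11.54 cm; m₂ = −d_i2/d_o2 = -0.1561.
m = m₁·m₂ = (-4.111)(-0.1561) = +0.642.

m = +0.642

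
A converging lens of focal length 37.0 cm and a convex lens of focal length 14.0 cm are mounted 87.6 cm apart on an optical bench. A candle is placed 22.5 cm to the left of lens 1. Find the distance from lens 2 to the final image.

15.5 cm

Lens 1: 1/d_i1 = 1/f₁ − 1/d_o1 = 1/(37.0) − 1/(22.5) = -0.01742, so d_i1 = -57.41 cm.
The intermediate image is 57.41 cm to the left of lens 1 (virtual), which is 87.6 − (-57.41) = 145.0 cm to the left of lens 2, so d_o2 = +145.0 cm.
Lens 2: 1/d_i2 = 1/f₂ − 1/d_o2 = 1/(14.0) − 1/(145.0) = 0.06453, so d_i2 = 15.5 cm.
The final image is real, 15.5 cm to the right of lens 2 (overall magnification ≈ -0.27).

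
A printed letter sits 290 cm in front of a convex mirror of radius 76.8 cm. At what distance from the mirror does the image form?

f = R/2 = 76.8/2 = 38.40 cm; for a convex mirror, f = -38.40 cm.
Mirror equation: 1/d_i = 1/f − 1/d_o = 1/(-38.40) − 1/(290) = -0.02604 − 0.003448 = -0.02949, so d_i = -33.9 cm.
The image is virtual, upright and reduced, behind the mirror.

33.9 cm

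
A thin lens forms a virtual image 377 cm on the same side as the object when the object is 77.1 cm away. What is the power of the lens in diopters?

P = +1.03 D

Virtual image ⇒ d_i = −377 cm.
1/f = 1/d_o + 1/d_i = 1/(77.1) + 1/(-377) = 0.01032 cm⁻¹.
f = 96.92 cm = 0.9692 m, so P = 1/f = +1.03 D.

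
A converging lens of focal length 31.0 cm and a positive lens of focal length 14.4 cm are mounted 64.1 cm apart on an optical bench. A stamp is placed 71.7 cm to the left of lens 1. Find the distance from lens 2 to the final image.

Lens 1: 1/d_i1 = 1/f₁ − 1/d_o1 = 1/(31.0) − 1/(71.7) = 0.01831, so d_i1 = 54.61 cm.
The intermediate image is 54.61 cm to the right of lens 1, which is 64.1 − (54.61) = 9.490 cm to the left of lens 2, so d_o2 = +9.490 cm.
Lens 2: 1/d_i2 = 1/f₂ − 1/d_o2 = 1/(14.4) − 1/(9.490) = -0.03593, so d_i2 = -27.8 cm.
The final image is virtual, 27.8 cm to the left of lens 2 (overall magnification ≈ -2.2).

27.8 cm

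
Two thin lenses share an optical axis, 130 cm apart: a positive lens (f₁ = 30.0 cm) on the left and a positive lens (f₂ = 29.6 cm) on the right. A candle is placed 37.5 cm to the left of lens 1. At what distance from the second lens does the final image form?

Lens 1: 1/d_i1 = 1/f₁ − 1/d_o1 = 1/(30.0) − 1/(37.5) = 0.006667, so d_i1 = 150.0 cm.
The intermediate image is 150.0 cm to the right of lens 1, which lies 20.00 cm to the right of lens 2 — a virtual object — so d_o2 = −20.00 cm.
Lens 2: 1/d_i2 = 1/f₂ − 1/d_o2 = 1/(29.6) − 1/(-20.00) = 0.08378, so d_i2 = 11.9 cm.
The final image is real, 11.9 cm to the right of lens 2 (overall magnification ≈ -2.4).

11.9 cm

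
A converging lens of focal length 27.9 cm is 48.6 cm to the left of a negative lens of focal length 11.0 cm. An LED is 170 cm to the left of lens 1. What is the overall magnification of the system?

m = -0.0824

Lens 1: 1/d_i1 = 1/(27.9) − 1/(170) = 0.02996, so d_i1 = 33.38 cm; m₁ = −d_i1/d_o1 = -0.1964.
d_o2 = 48.6 − (33.38) = 15.22 cm.
f₂ = −11.0 cm (diverging).
Lens 2: 1/d_i2 = 1/(-11.0) − 1/(15.22) = -0.1566, so d_i2 = -6.385 cm; m₂ = −d_i2/d_o2 = +0.4195.
m = m₁·m₂ = (-0.1964)(+0.4195) = -0.0824.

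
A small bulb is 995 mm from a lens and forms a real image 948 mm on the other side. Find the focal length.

f = 485 mm (converging)

Real image ⇒ d_i = +948 mm.
1/f = 1/d_o + 1/d_i = 1/(995) + 1/(948) = 0.002060, so f = 485 mm.
Since f is positive, the lens is converging.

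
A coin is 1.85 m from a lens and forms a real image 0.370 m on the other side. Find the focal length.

f = 0.308 m (converging)

Real image ⇒ d_i = +0.370 m.
1/f = 1/d_o + 1/d_i = 1/(1.85) + 1/(0.370) = 3.243, so f = 0.308 m.
Since f is positive, the lens is converging.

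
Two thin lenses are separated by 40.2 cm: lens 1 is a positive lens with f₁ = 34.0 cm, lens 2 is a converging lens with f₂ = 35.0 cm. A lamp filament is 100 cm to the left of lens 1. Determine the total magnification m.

Lens 1: 1/d_i1 = 1/(34.0) − 1/(100) = 0.01941, so d_i1 = 51.52 cm; m₁ = −d_i1/d_o1 = -0.5152.
d_o2 = 40.2 − (51.52) = -11.32 cm (virtual object).
Lens 2: 1/d_i2 = 1/(35.0) − 1/(-11.32) = 0.1169, so d_i2 = 8.554 cm; m₂ = −d_i2/d_o2 = +0.7556.
m = m₁·m₂ = (-0.5152)(+0.7556) = -0.389.

m = -0.389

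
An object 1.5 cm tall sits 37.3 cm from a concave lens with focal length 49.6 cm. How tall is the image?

0.856 cm

For a concave lens, f = -49.6 cm.
1/d_i = 1/f − 1/d_o = 1/(-49.60) − 1/(37.3) = -0.04697, so d_i = -21.29 cm.
m = −d_i/d_o = +0.5708.
|h_i| = |m|·h_o = 0.5708 × 1.5 = 0.856 cm. The image is virtual, upright and reduced, on the same side as the object.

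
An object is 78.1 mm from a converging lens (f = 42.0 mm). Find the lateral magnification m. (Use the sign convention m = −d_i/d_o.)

1/d_i = 1/f − 1/d_o = 1/(42.00) − 1/(78.1) = 0.01101, so d_i = 90.86 mm.
m = −d_i/d_o = −(90.86)/(78.1) = -1.16.
The image is real, inverted and enlarged, on the far side of the lens.

m = -1.16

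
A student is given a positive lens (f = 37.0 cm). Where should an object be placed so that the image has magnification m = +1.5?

12.3 cm

m = −d_i/d_o ⇒ d_i = −m·d_o.
1/f = 1/d_o + 1/d_i = 1/d_o − 1/(m·d_o) = (1 − 1/m)/d_o, so d_o = f(1 − 1/m) = (37.00)(1 − 1/(+1.5)) = 12.3 cm.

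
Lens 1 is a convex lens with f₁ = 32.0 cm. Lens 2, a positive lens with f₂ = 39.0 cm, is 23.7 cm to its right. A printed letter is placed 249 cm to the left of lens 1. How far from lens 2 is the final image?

Lens 1: 1/d_i1 = 1/f₁ − 1/d_o1 = 1/(32.0) − 1/(249) = 0.02723, so d_i1 = 36.72 cm.
The intermediate image is 36.72 cm to the right of lens 1, which lies 13.02 cm to the right of lens 2 — a virtual object — so d_o2 = −13.02 cm.
Lens 2: 1/d_i2 = 1/f₂ − 1/d_o2 = 1/(39.0) − 1/(-13.02) = 0.1024, so d_i2 = 9.76 cm.
The final image is real, 9.76 cm to the right of lens 2 (overall magnification ≈ -0.11).

9.76 cm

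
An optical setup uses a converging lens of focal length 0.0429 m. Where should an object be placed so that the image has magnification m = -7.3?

m = −d_i/d_o ⇒ d_i = −m·d_o.
1/f = 1/d_o + 1/d_i = 1/d_o − 1/(m·d_o) = (1 − 1/m)/d_o, so d_o = f(1 − 1/m) = (0.04290)(1 − 1/(-7.3)) = 0.0488 m.

0.0488 m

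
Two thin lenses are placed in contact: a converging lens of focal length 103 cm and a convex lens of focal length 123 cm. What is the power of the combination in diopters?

P₁ = 1/f₁ = 1/(1.03 m) = +0.9709 D; P₂ = 1/f₂ = 1/(1.23 m) = +0.8130 D.
For thin lenses in contact, P = P₁ + P₂ = (+0.9709) + (+0.8130) = +1.78 D.

P = +1.78 D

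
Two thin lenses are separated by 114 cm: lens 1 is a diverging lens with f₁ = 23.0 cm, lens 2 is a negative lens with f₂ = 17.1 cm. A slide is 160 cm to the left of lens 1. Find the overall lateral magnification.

m = +0.0142

f₁ = −23.0 cm (diverging).
Lens 1: 1/d_i1 = 1/(-23.0) − 1/(160) = -0.04973, so d_i1 = -20.11 cm; m₁ = −d_i1/d_o1 = +0.1257.
d_o2 = 114 − (-20.11) = 134.1 cm.
f₂ = −17.1 cm (diverging).
Lens 2: 1/d_i2 = 1/(-17.1) − 1/(134.1) = -0.06594, so d_i2 = -15.17 cm; m₂ = −d_i2/d_o2 = +0.1131.
m = m₁·m₂ = (+0.1257)(+0.1131) = +0.0142.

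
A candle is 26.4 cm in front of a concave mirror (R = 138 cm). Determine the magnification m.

m = +1.62

f = R/2 = 138/2 = 69.00 cm.
1/d_i = 1/f − 1/d_o = 1/(69.00) − 1/(26.4) = -0.02339, so d_i = -42.76 cm.
m = −d_i/d_o = −(-42.76)/(26.4) = +1.62.
The image is virtual, upright and enlarged, behind the mirror.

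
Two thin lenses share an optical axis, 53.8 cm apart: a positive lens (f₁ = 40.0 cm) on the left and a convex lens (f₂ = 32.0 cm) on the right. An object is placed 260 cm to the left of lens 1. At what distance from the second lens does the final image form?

8.20 cm

Lens 1: 1/d_i1 = 1/f₁ − 1/d_o1 = 1/(40.0) − 1/(260) = 0.02115, so d_i1 = 47.27 cm.
The intermediate image is 47.27 cm to the right of lens 1, which is 53.8 − (47.27) = 6.530 cm to the left of lens 2, so d_o2 = +6.530 cm.
Lens 2: 1/d_i2 = 1/f₂ − 1/d_o2 = 1/(32.0) − 1/(6.530) = -0.1219, so d_i2 = -8.20 cm.
The final image is virtual, 8.20 cm to the left of lens 2 (overall magnification ≈ -0.23).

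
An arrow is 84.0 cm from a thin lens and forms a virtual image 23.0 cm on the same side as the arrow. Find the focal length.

Virtual image ⇒ d_i = −23.0 cm.
1/f = 1/d_o + 1/d_i = 1/(84.0) + 1/(-23.0) = -0.03157, so f = -31.7 cm.
Since f is negative, the thin lens is diverging.

f = -31.7 cm (diverging)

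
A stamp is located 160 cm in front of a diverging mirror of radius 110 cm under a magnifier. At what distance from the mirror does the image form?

40.9 cm

f = R/2 = 110/2 = 55.00 cm; for a diverging mirror, f = -55.00 cm.
Mirror equation: 1/d_i = 1/f − 1/d_o = 1/(-55.00) − 1/(160) = -0.01818 − 0.006250 = -0.02443, so d_i = -40.9 cm.
The image is virtual, upright and reduced, behind the mirror.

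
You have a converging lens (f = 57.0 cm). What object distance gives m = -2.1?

m = −d_i/d_o ⇒ d_i = −m·d_o.
1/f = 1/d_o + 1/d_i = 1/d_o − 1/(m·d_o) = (1 − 1/m)/d_o, so d_o = f(1 − 1/m) = (57.00)(1 − 1/(-2.1)) = 84.1 cm.

84.1 cm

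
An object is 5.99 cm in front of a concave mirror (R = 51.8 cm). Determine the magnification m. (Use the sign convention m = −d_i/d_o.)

f = R/2 = 51.8/2 = 25.90 cm.
1/d_i = 1/f − 1/d_o = 1/(25.90) − 1/(5.99) = -0.1283, so d_i = -7.792 cm.
m = −d_i/d_o = −(-7.792)/(5.99) = +1.30.
The image is virtual, upright and enlarged, behind the mirror.

m = +1.30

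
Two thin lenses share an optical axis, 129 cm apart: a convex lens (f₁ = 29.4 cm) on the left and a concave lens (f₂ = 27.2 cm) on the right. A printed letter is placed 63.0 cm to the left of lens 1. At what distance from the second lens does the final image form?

Lens 1: 1/d_i1 = 1/f₁ − 1/d_o1 = 1/(29.4) − 1/(63.0) = 0.01814, so d_i1 = 55.12 cm.
The intermediate image is 55.12 cm to the right of lens 1, which is 129 − (55.12) = 73.88 cm to the left of lens 2, so d_o2 = +73.88 cm.
Lens 2 is diverging, so f₂ = −27.2 cm.
Lens 2: 1/d_i2 = 1/f₂ − 1/d_o2 = 1/(-27.2) − 1/(73.88) = -0.05030, so d_i2 = -19.9 cm.
The final image is virtual, 19.9 cm to the left of lens 2 (overall magnification ≈ -0.24).

19.9 cm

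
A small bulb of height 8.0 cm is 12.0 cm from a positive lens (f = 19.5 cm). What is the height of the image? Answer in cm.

20.8 cm

1/d_i = 1/f − 1/d_o = 1/(19.50) − 1/(12.0) = -0.03205, so d_i = -31.20 cm.
m = −d_i/d_o = +2.600.
|h_i| = |m|·h_o = 2.600 × 8.0 = 20.8 cm. The image is virtual, upright and enlarged, on the same side as the object.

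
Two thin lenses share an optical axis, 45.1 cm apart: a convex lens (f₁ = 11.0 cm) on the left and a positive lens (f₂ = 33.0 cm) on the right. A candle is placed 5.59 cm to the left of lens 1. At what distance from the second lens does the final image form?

79.4 cm

Lens 1: 1/d_i1 = 1/f₁ − 1/d_o1 = 1/(11.0) − 1/(5.59) = -0.08798, so d_i1 = -11.37 cm.
The intermediate image is 11.37 cm to the left of lens 1 (virtual), which is 45.1 − (-11.37) = 56.47 cm to the left of lens 2, so d_o2 = +56.47 cm.
Lens 2: 1/d_i2 = 1/f₂ − 1/d_o2 = 1/(33.0) − 1/(56.47) = 0.01259, so d_i2 = 79.4 cm.
The final image is real, 79.4 cm to the right of lens 2 (overall magnification ≈ -2.9).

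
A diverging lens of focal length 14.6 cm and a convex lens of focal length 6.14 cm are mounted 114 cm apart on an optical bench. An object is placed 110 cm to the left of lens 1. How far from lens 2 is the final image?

Lens 1 is diverging, so f₁ = −14.6 cm.
Lens 1: 1/d_i1 = 1/f₁ − 1/d_o1 = 1/(-14.6) − 1/(110) = -0.07758, so d_i1 = -12.89 cm.
The intermediate image is 12.89 cm to the left of lens 1 (virtual), which is 114 − (-12.89) = 126.9 cm to the left of lens 2, so d_o2 = +126.9 cm.
Lens 2: 1/d_i2 = 1/f₂ − 1/d_o2 = 1/(6.14) − 1/(126.9) = 0.1550, so d_i2 = 6.45 cm.
The final image is real, 6.45 cm to the right of lens 2 (overall magnification ≈ -0.0060).

6.45 cm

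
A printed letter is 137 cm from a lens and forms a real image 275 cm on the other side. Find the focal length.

Real image ⇒ d_i = +275 cm.
1/f = 1/d_o + 1/d_i = 1/(137) + 1/(275) = 0.01094, so f = 91.4 cm.
Since f is positive, the lens is converging.

f = 91.4 cm (converging)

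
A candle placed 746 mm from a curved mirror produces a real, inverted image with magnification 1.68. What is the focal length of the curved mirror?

f = 468 mm (concave)

m = −d_i/d_o ⇒ d_i = −m·d_o = −(-1.68)·(746) = 1253 mm.
1/f = 1/d_o + 1/d_i = 1/(746) + 1/(1253) = 0.002139, so f = 468 mm.
Since f is positive, the curved mirror is concave.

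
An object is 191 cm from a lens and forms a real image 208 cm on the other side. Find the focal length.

Real image ⇒ d_i = +208 cm.
1/f = 1/d_o + 1/d_i = 1/(191) + 1/(208) = 0.01004, so f = 99.6 cm.
Since f is positive, the lens is converging.

f = 99.6 cm (converging)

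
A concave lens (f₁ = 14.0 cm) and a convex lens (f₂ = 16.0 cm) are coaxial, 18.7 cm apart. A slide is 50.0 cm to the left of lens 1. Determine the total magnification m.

m = -0.257

f₁ = −14.0 cm (diverging).
Lens 1: 1/d_i1 = 1/(-14.0) − 1/(50.0) = -0.09143, so d_i1 = -10.94 cm; m₁ = −d_i1/d_o1 = +0.2188.
d_o2 = 18.7 − (-10.94) = 29.64 cm.
Lens 2: 1/d_i2 = 1/(16.0) − 1/(29.64) = 0.02876, so d_i2 = 34.77 cm; m₂ = −d_i2/d_o2 = -1.173.
m = m₁·m₂ = (+0.2188)(-1.173) = -0.257.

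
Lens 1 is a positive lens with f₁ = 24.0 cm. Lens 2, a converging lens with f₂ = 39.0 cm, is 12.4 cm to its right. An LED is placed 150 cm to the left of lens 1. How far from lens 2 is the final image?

11.4 cm

Lens 1: 1/d_i1 = 1/f₁ − 1/d_o1 = 1/(24.0) − 1/(150) = 0.03500, so d_i1 = 28.57 cm.
The intermediate image is 28.57 cm to the right of lens 1, which lies 16.17 cm to the right of lens 2 — a virtual object — so d_o2 = −16.17 cm.
Lens 2: 1/d_i2 = 1/f₂ − 1/d_o2 = 1/(39.0) − 1/(-16.17) = 0.08748, so d_i2 = 11.4 cm.
The final image is real, 11.4 cm to the right of lens 2 (overall magnification ≈ -0.13).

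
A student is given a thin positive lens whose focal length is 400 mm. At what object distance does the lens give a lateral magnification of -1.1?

764 mm

m = −d_i/d_o ⇒ d_i = −m·d_o.
1/f = 1/d_o + 1/d_i = 1/d_o − 1/(m·d_o) = (1 − 1/m)/d_o, so d_o = f(1 − 1/m) = (400.0)(1 − 1/(-1.1)) = 764 mm.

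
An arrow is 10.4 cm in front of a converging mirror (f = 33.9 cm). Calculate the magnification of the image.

m = +1.44

1/d_i = 1/f − 1/d_o = 1/(33.90) − 1/(10.4) = -0.06666, so d_i = -15.00 cm.
m = −d_i/d_o = −(-15.00)/(10.4) = +1.44.
The image is virtual, upright and enlarged, behind the mirror.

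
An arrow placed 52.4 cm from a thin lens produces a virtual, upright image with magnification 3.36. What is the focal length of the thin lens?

m = −d_i/d_o ⇒ d_i = −m·d_o = −(+3.36)·(52.4) = -176.1 cm.
1/f = 1/d_o + 1/d_i = 1/(52.4) + 1/(-176.1) = 0.01341, so f = 74.6 cm.
Since f is positive, the thin lens is converging.

f = 74.6 cm (converging)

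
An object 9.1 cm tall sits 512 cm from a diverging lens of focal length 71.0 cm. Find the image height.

1.11 cm

For a diverging lens, f = -71.0 cm.
1/d_i = 1/f − 1/d_o = 1/(-71.00) − 1/(512) = -0.01604, so d_i = -62.35 cm.
m = −d_i/d_o = +0.1218.
|h_i| = |m|·h_o = 0.1218 × 9.1 = 1.11 cm. The image is virtual, upright and reduced, on the same side as the object.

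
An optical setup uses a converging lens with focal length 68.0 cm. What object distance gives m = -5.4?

m = −d_i/d_o ⇒ d_i = −m·d_o.
1/f = 1/d_o + 1/d_i = 1/d_o − 1/(m·d_o) = (1 − 1/m)/d_o, so d_o = f(1 − 1/m) = (68.00)(1 − 1/(-5.4)) = 80.6 cm.

80.6 cm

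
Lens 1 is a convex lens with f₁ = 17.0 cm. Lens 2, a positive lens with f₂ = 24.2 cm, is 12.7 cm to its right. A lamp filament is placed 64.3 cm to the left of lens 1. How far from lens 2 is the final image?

Lens 1: 1/d_i1 = 1/f₁ − 1/d_o1 = 1/(17.0) − 1/(64.3) = 0.04327, so d_i1 = 23.11 cm.
The intermediate image is 23.11 cm to the right of lens 1, which lies 10.41 cm to the right of lens 2 — a virtual object — so d_o2 = −10.41 cm.
Lens 2: 1/d_i2 = 1/f₂ − 1/d_o2 = 1/(24.2) − 1/(-10.41) = 0.1374, so d_i2 = 7.28 cm.
The final image is real, 7.28 cm to the right of lens 2 (overall magnification ≈ -0.25).

7.28 cm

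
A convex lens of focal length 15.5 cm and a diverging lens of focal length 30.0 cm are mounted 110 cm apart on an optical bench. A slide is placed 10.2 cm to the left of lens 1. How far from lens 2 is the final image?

Lens 1: 1/d_i1 = 1/f₁ − 1/d_o1 = 1/(15.5) − 1/(10.2) = -0.03352, so d_i1 = -29.83 cm.
The intermediate image is 29.83 cm to the left of lens 1 (virtual), which is 110 − (-29.83) = 139.8 cm to the left of lens 2, so d_o2 = +139.8 cm.
Lens 2 is diverging, so f₂ = −30.0 cm.
Lens 2: 1/d_i2 = 1/f₂ − 1/d_o2 = 1/(-30.0) − 1/(139.8) = -0.04049, so d_i2 = -24.7 cm.
The final image is virtual, 24.7 cm to the left of lens 2 (overall magnification ≈ 0.52).

24.7 cm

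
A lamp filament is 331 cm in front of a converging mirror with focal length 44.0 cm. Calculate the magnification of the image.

m = -0.153

1/d_i = 1/f − 1/d_o = 1/(44.00) − 1/(331) = 0.01971, so d_i = 50.75 cm.
m = −d_i/d_o = −(50.75)/(331) = -0.153.
The image is real, inverted and reduced, in front of the mirror.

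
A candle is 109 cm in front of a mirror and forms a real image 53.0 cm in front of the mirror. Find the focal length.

Real image ⇒ d_i = +53.0 cm.
1/f = 1/d_o + 1/d_i = 1/(109) + 1/(53.0) = 0.02804, so f = 35.7 cm.
Since f is positive, the mirror is concave.

f = 35.7 cm (concave)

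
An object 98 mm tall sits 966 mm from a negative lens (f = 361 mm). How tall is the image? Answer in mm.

26.7 mm

For a negative lens, f = -361 mm.
1/d_i = 1/f − 1/d_o = 1/(-361.0) − 1/(966) = -0.003805, so d_i = -262.8 mm.
m = −d_i/d_o = +0.2720.
|h_i| = |m|·h_o = 0.2720 × 98 = 26.7 mm. The image is virtual, upright and reduced, on the same side as the object.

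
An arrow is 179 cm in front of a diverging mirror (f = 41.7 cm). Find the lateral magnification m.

For a diverging mirror, f = -41.7 cm.
1/d_i = 1/f − 1/d_o = 1/(-41.70) − 1/(179) = -0.02957, so d_i = -33.82 cm.
m = −d_i/d_o = −(-33.82)/(179) = +0.189.
The image is virtual, upright and reduced, behind the mirror.

m = +0.189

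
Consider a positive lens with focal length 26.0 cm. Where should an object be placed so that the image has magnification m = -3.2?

m = −d_i/d_o ⇒ d_i = −m·d_o.
1/f = 1/d_o + 1/d_i = 1/d_o − 1/(m·d_o) = (1 − 1/m)/d_o, so d_o = f(1 − 1/m) = (26.00)(1 − 1/(-3.2)) = 34.1 cm.

34.1 cm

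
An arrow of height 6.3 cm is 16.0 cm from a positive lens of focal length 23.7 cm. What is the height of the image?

1/d_i = 1/f − 1/d_o = 1/(23.70) − 1/(16.0) = -0.02031, so d_i = -49.25 cm.
m = −d_i/d_o = +3.078.
|h_i| = |m|·h_o = 3.078 × 6.3 = 19.4 cm. The image is virtual, upright and enlarged, on the same side as the object.

19.4 cm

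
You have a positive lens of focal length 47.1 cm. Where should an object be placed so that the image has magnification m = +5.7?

38.8 cm

m = −d_i/d_o ⇒ d_i = −m·d_o.
1/f = 1/d_o + 1/d_i = 1/d_o − 1/(m·d_o) = (1 − 1/m)/d_o, so d_o = f(1 − 1/m) = (47.10)(1 − 1/(+5.7)) = 38.8 cm.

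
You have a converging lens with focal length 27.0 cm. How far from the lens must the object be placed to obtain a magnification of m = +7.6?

23.4 cm

m = −d_i/d_o ⇒ d_i = −m·d_o.
1/f = 1/d_o + 1/d_i = 1/d_o − 1/(m·d_o) = (1 − 1/m)/d_o, so d_o = f(1 − 1/m) = (27.00)(1 − 1/(+7.6)) = 23.4 cm.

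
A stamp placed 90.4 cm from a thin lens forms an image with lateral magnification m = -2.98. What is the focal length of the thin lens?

m = −d_i/d_o ⇒ d_i = −m·d_o = −(-2.98)·(90.4) = 269.4 cm.
1/f = 1/d_o + 1/d_i = 1/(90.4) + 1/(269.4) = 0.01477, so f = 67.7 cm.
Since f is positive, the thin lens is converging.

f = 67.7 cm (converging)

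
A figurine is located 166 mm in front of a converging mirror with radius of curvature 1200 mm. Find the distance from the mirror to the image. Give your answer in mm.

f = R/2 = 1200/2 = 600.0 mm.
Mirror equation: 1/q = 1/f − 1/p = 1/(600.0) − 1/(166) = 0.001667 − 0.006024 = -0.004357, so q = -229 mm.
The image is virtual, upright and enlarged, behind the mirror.

229 mm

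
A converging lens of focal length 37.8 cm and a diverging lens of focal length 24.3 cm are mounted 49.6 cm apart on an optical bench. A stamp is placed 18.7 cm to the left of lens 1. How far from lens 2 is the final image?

Lens 1: 1/d_i1 = 1/f₁ − 1/d_o1 = 1/(37.8) − 1/(18.7) = -0.02702, so d_i1 = -37.01 cm.
The intermediate image is 37.01 cm to the left of lens 1 (virtual), which is 49.6 − (-37.01) = 86.61 cm to the left of lens 2, so d_o2 = +86.61 cm.
Lens 2 is diverging, so f₂ = −24.3 cm.
Lens 2: 1/d_i2 = 1/f₂ − 1/d_o2 = 1/(-24.3) − 1/(86.61) = -0.05270, so d_i2 = -19.0 cm.
The final image is virtual, 19.0 cm to the left of lens 2 (overall magnification ≈ 0.43).

19.0 cm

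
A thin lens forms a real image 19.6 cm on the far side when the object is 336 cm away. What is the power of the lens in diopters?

d_i = +19.6 cm.
1/f = 1/d_o + 1/d_i = 1/(336) + 1/(19.6) = 0.05400 cm⁻¹.
f = 18.52 cm = 0.1852 m, so P = 1/f = +5.40 D.

P = +5.40 D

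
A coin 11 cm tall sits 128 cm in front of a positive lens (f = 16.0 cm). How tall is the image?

1.57 cm

1/d_i = 1/f − 1/d_o = 1/(16.00) − 1/(128) = 0.05469, so d_i = 18.29 cm.
m = −d_i/d_o = -0.1429.
|h_i| = |m|·h_o = 0.1429 × 11 = 1.57 cm. The image is real, inverted and reduced, on the far side of the lens.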